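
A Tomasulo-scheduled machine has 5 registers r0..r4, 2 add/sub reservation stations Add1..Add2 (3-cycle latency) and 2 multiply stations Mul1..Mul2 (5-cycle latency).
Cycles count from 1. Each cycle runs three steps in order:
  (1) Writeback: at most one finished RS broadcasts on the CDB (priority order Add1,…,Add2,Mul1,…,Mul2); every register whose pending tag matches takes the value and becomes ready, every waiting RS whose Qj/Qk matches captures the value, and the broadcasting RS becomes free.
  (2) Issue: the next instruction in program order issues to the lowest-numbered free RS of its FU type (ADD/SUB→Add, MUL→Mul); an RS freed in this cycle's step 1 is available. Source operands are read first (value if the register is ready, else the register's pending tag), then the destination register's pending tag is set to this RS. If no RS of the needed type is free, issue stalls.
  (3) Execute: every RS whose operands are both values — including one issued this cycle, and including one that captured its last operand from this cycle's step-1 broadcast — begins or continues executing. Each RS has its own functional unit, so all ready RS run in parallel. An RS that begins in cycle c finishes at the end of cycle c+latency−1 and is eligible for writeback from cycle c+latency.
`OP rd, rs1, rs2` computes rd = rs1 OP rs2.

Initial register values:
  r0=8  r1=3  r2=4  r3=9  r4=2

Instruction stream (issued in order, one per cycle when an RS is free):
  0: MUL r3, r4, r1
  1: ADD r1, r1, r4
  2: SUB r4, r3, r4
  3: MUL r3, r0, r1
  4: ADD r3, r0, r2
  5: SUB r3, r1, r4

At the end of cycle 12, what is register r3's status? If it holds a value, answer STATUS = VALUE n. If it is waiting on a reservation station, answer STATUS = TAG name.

STATUS = VALUE 1

  c1: issue MUL r3<-Mul1  regs: r0:8,r1:3,r2:4,r3:Mul1,r4:2
  c2: issue ADD r1<-Add1  regs: r0:8,r1:Add1,r2:4,r3:Mul1,r4:2
  c3: issue SUB r4<-Add2  regs: r0:8,r1:Add1,r2:4,r3:Mul1,r4:Add2
  c4: issue MUL r3<-Mul2  regs: r0:8,r1:Add1,r2:4,r3:Mul2,r4:Add2
  c5: CDB Add1=5; issue ADD r3<-Add1  regs: r0:8,r1:5,r2:4,r3:Add1,r4:Add2
  c6: CDB Mul1=6; stall  regs: r0:8,r1:5,r2:4,r3:Add1,r4:Add2
  c7: stall  regs: r0:8,r1:5,r2:4,r3:Add1,r4:Add2
  c8: CDB Add1=12; issue SUB r3<-Add1  regs: r0:8,r1:5,r2:4,r3:Add1,r4:Add2
  c9: CDB Add2=4  regs: r0:8,r1:5,r2:4,r3:Add1,r4:4
  c10: CDB Mul2=40  regs: r0:8,r1:5,r2:4,r3:Add1,r4:4
  c11: -  regs: r0:8,r1:5,r2:4,r3:Add1,r4:4
  c12: CDB Add1=1  regs: r0:8,r1:5,r2:4,r3:1,r4:4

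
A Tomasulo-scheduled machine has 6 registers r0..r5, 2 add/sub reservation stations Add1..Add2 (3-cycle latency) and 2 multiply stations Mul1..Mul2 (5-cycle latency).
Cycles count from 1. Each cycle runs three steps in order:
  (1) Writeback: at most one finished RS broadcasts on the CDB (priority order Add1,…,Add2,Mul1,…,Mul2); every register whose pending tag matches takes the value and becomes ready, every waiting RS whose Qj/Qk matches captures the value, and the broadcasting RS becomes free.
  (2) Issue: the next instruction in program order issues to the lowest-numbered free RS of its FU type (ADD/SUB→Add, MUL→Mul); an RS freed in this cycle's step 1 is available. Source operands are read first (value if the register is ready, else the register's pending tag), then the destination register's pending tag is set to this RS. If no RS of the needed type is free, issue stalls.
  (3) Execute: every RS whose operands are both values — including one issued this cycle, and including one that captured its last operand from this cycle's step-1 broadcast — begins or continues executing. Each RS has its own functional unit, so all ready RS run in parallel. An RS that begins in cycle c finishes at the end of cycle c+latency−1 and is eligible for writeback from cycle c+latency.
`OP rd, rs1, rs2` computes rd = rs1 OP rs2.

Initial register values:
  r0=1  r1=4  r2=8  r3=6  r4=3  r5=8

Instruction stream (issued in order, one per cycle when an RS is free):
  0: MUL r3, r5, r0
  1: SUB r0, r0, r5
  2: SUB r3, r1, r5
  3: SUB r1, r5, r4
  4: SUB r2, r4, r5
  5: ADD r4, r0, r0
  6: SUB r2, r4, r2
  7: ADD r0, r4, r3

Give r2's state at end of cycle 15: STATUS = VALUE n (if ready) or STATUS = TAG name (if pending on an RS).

STATUS = VALUE -9

cycle 1: issue MUL r3<-Mul1 // r0:1,r1:4,r2:8,r3:Mul1,r4:3,r5:8
cycle 2: issue SUB r0<-Add1 // r0:Add1,r1:4,r2:8,r3:Mul1,r4:3,r5:8
cycle 3: issue SUB r3<-Add2 // r0:Add1,r1:4,r2:8,r3:Add2,r4:3,r5:8
cycle 4: stall // r0:Add1,r1:4,r2:8,r3:Add2,r4:3,r5:8
cycle 5: CDB Add1=-7; issue SUB r1<-Add1 // r0:-7,r1:Add1,r2:8,r3:Add2,r4:3,r5:8
cycle 6: CDB Add2=-4; issue SUB r2<-Add2 // r0:-7,r1:Add1,r2:Add2,r3:-4,r4:3,r5:8
cycle 7: CDB Mul1=8; stall // r0:-7,r1:Add1,r2:Add2,r3:-4,r4:3,r5:8
cycle 8: CDB Add1=5; issue ADD r4<-Add1 // r0:-7,r1:5,r2:Add2,r3:-4,r4:Add1,r5:8
cycle 9: CDB Add2=-5; issue SUB r2<-Add2 // r0:-7,r1:5,r2:Add2,r3:-4,r4:Add1,r5:8
cycle 10: stall // r0:-7,r1:5,r2:Add2,r3:-4,r4:Add1,r5:8
cycle 11: CDB Add1=-14; issue ADD r0<-Add1 // r0:Add1,r1:5,r2:Add2,r3:-4,r4:-14,r5:8
cycle 12: - // r0:Add1,r1:5,r2:Add2,r3:-4,r4:-14,r5:8
cycle 13: - // r0:Add1,r1:5,r2:Add2,r3:-4,r4:-14,r5:8
cycle 14: CDB Add1=-18 // r0:-18,r1:5,r2:Add2,r3:-4,r4:-14,r5:8
cycle 15: CDB Add2=-9 // r0:-18,r1:5,r2:-9,r3:-4,r4:-14,r5:8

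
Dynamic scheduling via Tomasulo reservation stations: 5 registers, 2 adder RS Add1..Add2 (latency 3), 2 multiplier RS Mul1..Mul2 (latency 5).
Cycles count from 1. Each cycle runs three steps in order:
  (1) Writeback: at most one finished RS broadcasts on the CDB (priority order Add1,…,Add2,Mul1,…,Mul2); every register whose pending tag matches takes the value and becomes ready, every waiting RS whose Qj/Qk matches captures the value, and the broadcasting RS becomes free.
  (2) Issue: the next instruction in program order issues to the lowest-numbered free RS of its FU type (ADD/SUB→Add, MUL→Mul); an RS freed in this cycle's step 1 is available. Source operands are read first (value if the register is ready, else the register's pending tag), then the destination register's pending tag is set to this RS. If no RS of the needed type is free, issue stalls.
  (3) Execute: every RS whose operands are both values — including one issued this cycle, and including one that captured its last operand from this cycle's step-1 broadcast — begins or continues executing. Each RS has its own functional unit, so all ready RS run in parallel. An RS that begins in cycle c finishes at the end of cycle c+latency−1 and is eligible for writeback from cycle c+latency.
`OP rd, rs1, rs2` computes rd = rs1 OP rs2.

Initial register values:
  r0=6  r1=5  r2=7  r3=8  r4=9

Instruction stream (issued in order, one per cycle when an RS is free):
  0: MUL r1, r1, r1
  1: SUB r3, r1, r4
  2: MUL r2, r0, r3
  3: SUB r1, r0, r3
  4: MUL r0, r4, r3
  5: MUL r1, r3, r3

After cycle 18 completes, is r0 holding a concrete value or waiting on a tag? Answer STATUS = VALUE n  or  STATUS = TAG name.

STATUS = VALUE 144

  c1: issue MUL r1<-Mul1  regs: r0:6,r1:Mul1,r2:7,r3:8,r4:9
  c2: issue SUB r3<-Add1  regs: r0:6,r1:Mul1,r2:7,r3:Add1,r4:9
  c3: issue MUL r2<-Mul2  regs: r0:6,r1:Mul1,r2:Mul2,r3:Add1,r4:9
  c4: issue SUB r1<-Add2  regs: r0:6,r1:Add2,r2:Mul2,r3:Add1,r4:9
  c5: stall  regs: r0:6,r1:Add2,r2:Mul2,r3:Add1,r4:9
  c6: CDB Mul1=25; issue MUL r0<-Mul1  regs: r0:Mul1,r1:Add2,r2:Mul2,r3:Add1,r4:9
  c7: stall  regs: r0:Mul1,r1:Add2,r2:Mul2,r3:Add1,r4:9
  c8: stall  regs: r0:Mul1,r1:Add2,r2:Mul2,r3:Add1,r4:9
  c9: CDB Add1=16; stall  regs: r0:Mul1,r1:Add2,r2:Mul2,r3:16,r4:9
  c10: stall  regs: r0:Mul1,r1:Add2,r2:Mul2,r3:16,r4:9
  c11: stall  regs: r0:Mul1,r1:Add2,r2:Mul2,r3:16,r4:9
  c12: CDB Add2=-10; stall  regs: r0:Mul1,r1:-10,r2:Mul2,r3:16,r4:9
  c13: stall  regs: r0:Mul1,r1:-10,r2:Mul2,r3:16,r4:9
  c14: CDB Mul1=144; issue MUL r1<-Mul1  regs: r0:144,r1:Mul1,r2:Mul2,r3:16,r4:9
  c15: CDB Mul2=96  regs: r0:144,r1:Mul1,r2:96,r3:16,r4:9
  c16: -  regs: r0:144,r1:Mul1,r2:96,r3:16,r4:9
  c17: -  regs: r0:144,r1:Mul1,r2:96,r3:16,r4:9
  c18: -  regs: r0:144,r1:Mul1,r2:96,r3:16,r4:9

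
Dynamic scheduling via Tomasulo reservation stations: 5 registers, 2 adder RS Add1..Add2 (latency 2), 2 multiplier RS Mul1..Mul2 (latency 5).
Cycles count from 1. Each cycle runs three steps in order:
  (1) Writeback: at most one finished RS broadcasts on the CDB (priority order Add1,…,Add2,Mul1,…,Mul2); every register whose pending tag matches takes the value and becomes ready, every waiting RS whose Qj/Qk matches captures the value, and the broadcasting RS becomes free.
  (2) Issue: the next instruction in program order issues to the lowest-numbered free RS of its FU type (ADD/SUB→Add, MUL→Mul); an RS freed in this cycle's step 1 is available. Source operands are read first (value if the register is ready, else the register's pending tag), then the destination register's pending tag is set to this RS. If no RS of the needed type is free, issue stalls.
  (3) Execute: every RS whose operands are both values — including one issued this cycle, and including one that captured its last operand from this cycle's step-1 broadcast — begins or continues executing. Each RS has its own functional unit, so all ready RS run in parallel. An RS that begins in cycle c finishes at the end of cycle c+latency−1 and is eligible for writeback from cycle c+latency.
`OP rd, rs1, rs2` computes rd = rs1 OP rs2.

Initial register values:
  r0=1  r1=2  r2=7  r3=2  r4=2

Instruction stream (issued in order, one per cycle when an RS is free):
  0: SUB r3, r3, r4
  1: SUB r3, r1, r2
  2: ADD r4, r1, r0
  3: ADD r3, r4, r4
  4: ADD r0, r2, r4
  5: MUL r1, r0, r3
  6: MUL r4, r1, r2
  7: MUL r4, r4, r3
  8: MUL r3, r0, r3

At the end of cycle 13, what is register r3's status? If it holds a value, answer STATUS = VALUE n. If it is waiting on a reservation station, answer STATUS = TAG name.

cycle 1: issue SUB r3<-Add1 // r0:1,r1:2,r2:7,r3:Add1,r4:2
cycle 2: issue SUB r3<-Add2 // r0:1,r1:2,r2:7,r3:Add2,r4:2
cycle 3: CDB Add1=0; issue ADD r4<-Add1 // r0:1,r1:2,r2:7,r3:Add2,r4:Add1
cycle 4: CDB Add2=-5; issue ADD r3<-Add2 // r0:1,r1:2,r2:7,r3:Add2,r4:Add1
cycle 5: CDB Add1=3; issue ADD r0<-Add1 // r0:Add1,r1:2,r2:7,r3:Add2,r4:3
cycle 6: issue MUL r1<-Mul1 // r0:Add1,r1:Mul1,r2:7,r3:Add2,r4:3
cycle 7: CDB Add1=10; issue MUL r4<-Mul2 // r0:10,r1:Mul1,r2:7,r3:Add2,r4:Mul2
cycle 8: CDB Add2=6; stall // r0:10,r1:Mul1,r2:7,r3:6,r4:Mul2
cycle 9: stall // r0:10,r1:Mul1,r2:7,r3:6,r4:Mul2
cycle 10: stall // r0:10,r1:Mul1,r2:7,r3:6,r4:Mul2
cycle 11: stall // r0:10,r1:Mul1,r2:7,r3:6,r4:Mul2
cycle 12: stall // r0:10,r1:Mul1,r2:7,r3:6,r4:Mul2
cycle 13: CDB Mul1=60; issue MUL r4<-Mul1 // r0:10,r1:60,r2:7,r3:6,r4:Mul1

STATUS = VALUE 6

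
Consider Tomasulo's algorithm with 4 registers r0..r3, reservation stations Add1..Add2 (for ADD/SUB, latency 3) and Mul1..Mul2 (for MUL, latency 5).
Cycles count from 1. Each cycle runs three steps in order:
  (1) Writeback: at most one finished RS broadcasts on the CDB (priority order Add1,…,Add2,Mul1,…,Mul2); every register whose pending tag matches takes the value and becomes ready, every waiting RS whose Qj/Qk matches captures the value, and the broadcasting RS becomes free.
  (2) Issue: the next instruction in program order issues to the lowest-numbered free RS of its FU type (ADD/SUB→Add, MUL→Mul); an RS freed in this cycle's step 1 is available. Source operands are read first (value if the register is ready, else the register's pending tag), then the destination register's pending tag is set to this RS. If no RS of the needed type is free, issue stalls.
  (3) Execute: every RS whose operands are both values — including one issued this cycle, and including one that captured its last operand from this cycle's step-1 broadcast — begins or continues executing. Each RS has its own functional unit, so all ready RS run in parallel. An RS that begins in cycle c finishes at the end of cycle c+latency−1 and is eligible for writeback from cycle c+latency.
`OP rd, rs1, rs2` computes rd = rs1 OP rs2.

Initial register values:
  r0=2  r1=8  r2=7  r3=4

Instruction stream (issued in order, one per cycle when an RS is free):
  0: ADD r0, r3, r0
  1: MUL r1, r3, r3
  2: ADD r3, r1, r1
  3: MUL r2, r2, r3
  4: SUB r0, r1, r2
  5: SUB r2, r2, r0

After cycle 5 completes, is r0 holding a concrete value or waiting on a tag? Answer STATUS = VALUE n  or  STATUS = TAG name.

c1: issue ADD r0<-Add1 | r0:Add1,r1:8,r2:7,r3:4
c2: issue MUL r1<-Mul1 | r0:Add1,r1:Mul1,r2:7,r3:4
c3: issue ADD r3<-Add2 | r0:Add1,r1:Mul1,r2:7,r3:Add2
c4: CDB Add1=6; issue MUL r2<-Mul2 | r0:6,r1:Mul1,r2:Mul2,r3:Add2
c5: issue SUB r0<-Add1 | r0:Add1,r1:Mul1,r2:Mul2,r3:Add2

STATUS = TAG Add1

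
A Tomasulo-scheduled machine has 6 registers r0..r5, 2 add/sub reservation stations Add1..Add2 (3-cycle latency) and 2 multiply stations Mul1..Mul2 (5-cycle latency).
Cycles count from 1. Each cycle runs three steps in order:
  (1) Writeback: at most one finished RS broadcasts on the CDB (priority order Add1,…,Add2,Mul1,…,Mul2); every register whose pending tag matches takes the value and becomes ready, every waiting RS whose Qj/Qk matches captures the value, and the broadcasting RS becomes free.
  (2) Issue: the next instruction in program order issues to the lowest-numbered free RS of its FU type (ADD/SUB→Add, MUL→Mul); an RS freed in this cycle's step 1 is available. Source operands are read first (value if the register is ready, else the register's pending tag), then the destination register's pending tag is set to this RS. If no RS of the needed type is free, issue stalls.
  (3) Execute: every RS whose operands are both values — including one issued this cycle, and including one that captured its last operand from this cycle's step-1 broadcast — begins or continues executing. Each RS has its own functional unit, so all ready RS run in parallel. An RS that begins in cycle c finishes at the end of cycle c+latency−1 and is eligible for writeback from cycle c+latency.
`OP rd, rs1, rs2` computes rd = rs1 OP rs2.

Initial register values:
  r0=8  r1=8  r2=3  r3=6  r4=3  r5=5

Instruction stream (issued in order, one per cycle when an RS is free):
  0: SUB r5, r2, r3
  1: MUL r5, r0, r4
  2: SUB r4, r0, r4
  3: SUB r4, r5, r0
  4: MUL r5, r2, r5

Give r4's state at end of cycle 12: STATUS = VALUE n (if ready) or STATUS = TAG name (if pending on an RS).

STATUS = VALUE 16

c1: issue SUB r5<-Add1 | r0:8,r1:8,r2:3,r3:6,r4:3,r5:Add1
c2: issue MUL r5<-Mul1 | r0:8,r1:8,r2:3,r3:6,r4:3,r5:Mul1
c3: issue SUB r4<-Add2 | r0:8,r1:8,r2:3,r3:6,r4:Add2,r5:Mul1
c4: CDB Add1=-3; issue SUB r4<-Add1 | r0:8,r1:8,r2:3,r3:6,r4:Add1,r5:Mul1
c5: issue MUL r5<-Mul2 | r0:8,r1:8,r2:3,r3:6,r4:Add1,r5:Mul2
c6: CDB Add2=5 | r0:8,r1:8,r2:3,r3:6,r4:Add1,r5:Mul2
c7: CDB Mul1=24 | r0:8,r1:8,r2:3,r3:6,r4:Add1,r5:Mul2
c8: - | r0:8,r1:8,r2:3,r3:6,r4:Add1,r5:Mul2
c9: - | r0:8,r1:8,r2:3,r3:6,r4:Add1,r5:Mul2
c10: CDB Add1=16 | r0:8,r1:8,r2:3,r3:6,r4:16,r5:Mul2
c11: - | r0:8,r1:8,r2:3,r3:6,r4:16,r5:Mul2
c12: CDB Mul2=72 | r0:8,r1:8,r2:3,r3:6,r4:16,r5:72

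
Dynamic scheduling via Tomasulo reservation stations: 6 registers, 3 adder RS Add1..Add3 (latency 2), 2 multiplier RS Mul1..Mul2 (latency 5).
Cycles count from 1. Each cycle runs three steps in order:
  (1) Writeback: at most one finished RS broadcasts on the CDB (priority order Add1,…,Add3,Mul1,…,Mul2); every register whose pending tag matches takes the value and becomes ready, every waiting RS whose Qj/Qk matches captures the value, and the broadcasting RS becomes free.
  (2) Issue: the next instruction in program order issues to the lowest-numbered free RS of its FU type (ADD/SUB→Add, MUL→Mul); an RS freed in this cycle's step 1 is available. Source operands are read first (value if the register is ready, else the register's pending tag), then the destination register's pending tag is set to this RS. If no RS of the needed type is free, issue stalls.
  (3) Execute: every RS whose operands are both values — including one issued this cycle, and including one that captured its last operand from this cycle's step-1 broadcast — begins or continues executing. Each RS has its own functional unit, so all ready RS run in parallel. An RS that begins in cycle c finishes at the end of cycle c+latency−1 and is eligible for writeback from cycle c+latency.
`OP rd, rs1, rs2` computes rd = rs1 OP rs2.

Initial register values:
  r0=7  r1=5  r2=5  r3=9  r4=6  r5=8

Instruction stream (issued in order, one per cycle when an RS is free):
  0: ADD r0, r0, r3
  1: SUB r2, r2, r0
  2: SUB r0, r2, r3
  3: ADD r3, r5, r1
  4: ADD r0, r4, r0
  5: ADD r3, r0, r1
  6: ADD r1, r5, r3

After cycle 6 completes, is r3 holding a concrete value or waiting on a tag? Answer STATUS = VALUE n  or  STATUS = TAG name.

  c1: issue ADD r0<-Add1  regs: r0:Add1,r1:5,r2:5,r3:9,r4:6,r5:8
  c2: issue SUB r2<-Add2  regs: r0:Add1,r1:5,r2:Add2,r3:9,r4:6,r5:8
  c3: CDB Add1=16; issue SUB r0<-Add1  regs: r0:Add1,r1:5,r2:Add2,r3:9,r4:6,r5:8
  c4: issue ADD r3<-Add3  regs: r0:Add1,r1:5,r2:Add2,r3:Add3,r4:6,r5:8
  c5: CDB Add2=-11; issue ADD r0<-Add2  regs: r0:Add2,r1:5,r2:-11,r3:Add3,r4:6,r5:8
  c6: CDB Add3=13; issue ADD r3<-Add3  regs: r0:Add2,r1:5,r2:-11,r3:Add3,r4:6,r5:8

STATUS = TAG Add3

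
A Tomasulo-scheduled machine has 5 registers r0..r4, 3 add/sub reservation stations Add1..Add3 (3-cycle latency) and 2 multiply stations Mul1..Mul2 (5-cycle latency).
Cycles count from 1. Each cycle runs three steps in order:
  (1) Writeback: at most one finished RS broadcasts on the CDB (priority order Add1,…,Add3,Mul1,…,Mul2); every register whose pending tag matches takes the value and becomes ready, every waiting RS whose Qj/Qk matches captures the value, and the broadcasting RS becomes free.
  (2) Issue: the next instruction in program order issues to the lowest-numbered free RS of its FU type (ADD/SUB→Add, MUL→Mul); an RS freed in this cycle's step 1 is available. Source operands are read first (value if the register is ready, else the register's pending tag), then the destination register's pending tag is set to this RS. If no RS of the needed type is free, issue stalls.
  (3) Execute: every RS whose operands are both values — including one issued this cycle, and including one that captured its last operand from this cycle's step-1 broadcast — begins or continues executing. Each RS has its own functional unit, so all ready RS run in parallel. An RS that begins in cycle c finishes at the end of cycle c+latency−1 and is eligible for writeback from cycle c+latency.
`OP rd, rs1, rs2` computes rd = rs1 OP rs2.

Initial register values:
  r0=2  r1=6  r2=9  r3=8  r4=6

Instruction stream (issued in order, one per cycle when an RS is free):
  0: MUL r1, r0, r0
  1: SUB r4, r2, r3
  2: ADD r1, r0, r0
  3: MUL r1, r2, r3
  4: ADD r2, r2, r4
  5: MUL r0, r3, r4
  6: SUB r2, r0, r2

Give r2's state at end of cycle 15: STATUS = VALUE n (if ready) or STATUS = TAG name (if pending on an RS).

  c1: issue MUL r1<-Mul1  regs: r0:2,r1:Mul1,r2:9,r3:8,r4:6
  c2: issue SUB r4<-Add1  regs: r0:2,r1:Mul1,r2:9,r3:8,r4:Add1
  c3: issue ADD r1<-Add2  regs: r0:2,r1:Add2,r2:9,r3:8,r4:Add1
  c4: issue MUL r1<-Mul2  regs: r0:2,r1:Mul2,r2:9,r3:8,r4:Add1
  c5: CDB Add1=1; issue ADD r2<-Add1  regs: r0:2,r1:Mul2,r2:Add1,r3:8,r4:1
  c6: CDB Add2=4; stall  regs: r0:2,r1:Mul2,r2:Add1,r3:8,r4:1
  c7: CDB Mul1=4; issue MUL r0<-Mul1  regs: r0:Mul1,r1:Mul2,r2:Add1,r3:8,r4:1
  c8: CDB Add1=10; issue SUB r2<-Add1  regs: r0:Mul1,r1:Mul2,r2:Add1,r3:8,r4:1
  c9: CDB Mul2=72  regs: r0:Mul1,r1:72,r2:Add1,r3:8,r4:1
  c10: -  regs: r0:Mul1,r1:72,r2:Add1,r3:8,r4:1
  c11: -  regs: r0:Mul1,r1:72,r2:Add1,r3:8,r4:1
  c12: CDB Mul1=8  regs: r0:8,r1:72,r2:Add1,r3:8,r4:1
  c13: -  regs: r0:8,r1:72,r2:Add1,r3:8,r4:1
  c14: -  regs: r0:8,r1:72,r2:Add1,r3:8,r4:1
  c15: CDB Add1=-2  regs: r0:8,r1:72,r2:-2,r3:8,r4:1

STATUS = VALUE -2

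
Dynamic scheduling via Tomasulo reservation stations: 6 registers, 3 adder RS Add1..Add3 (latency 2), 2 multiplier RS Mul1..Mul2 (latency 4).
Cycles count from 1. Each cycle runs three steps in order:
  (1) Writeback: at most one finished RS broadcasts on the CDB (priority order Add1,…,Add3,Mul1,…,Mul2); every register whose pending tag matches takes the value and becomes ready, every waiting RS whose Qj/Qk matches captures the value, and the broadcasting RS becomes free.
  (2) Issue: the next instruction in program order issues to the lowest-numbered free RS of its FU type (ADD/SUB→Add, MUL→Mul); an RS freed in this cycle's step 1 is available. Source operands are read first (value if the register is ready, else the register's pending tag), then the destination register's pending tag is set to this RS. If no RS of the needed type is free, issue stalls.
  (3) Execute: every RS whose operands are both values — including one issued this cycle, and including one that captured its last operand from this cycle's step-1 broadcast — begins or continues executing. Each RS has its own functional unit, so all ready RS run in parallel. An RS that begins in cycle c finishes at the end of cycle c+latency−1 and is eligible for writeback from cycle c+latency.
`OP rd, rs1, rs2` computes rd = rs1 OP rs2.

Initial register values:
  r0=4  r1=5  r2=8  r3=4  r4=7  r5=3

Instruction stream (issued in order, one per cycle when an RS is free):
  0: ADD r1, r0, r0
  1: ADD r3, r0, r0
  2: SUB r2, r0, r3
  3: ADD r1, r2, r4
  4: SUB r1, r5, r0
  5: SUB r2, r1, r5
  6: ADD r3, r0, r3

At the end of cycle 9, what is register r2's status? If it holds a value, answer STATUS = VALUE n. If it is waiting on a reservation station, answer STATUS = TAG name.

c1: issue ADD r1<-Add1 | r0:4,r1:Add1,r2:8,r3:4,r4:7,r5:3
c2: issue ADD r3<-Add2 | r0:4,r1:Add1,r2:8,r3:Add2,r4:7,r5:3
c3: CDB Add1=8; issue SUB r2<-Add1 | r0:4,r1:8,r2:Add1,r3:Add2,r4:7,r5:3
c4: CDB Add2=8; issue ADD r1<-Add2 | r0:4,r1:Add2,r2:Add1,r3:8,r4:7,r5:3
c5: issue SUB r1<-Add3 | r0:4,r1:Add3,r2:Add1,r3:8,r4:7,r5:3
c6: CDB Add1=-4; issue SUB r2<-Add1 | r0:4,r1:Add3,r2:Add1,r3:8,r4:7,r5:3
c7: CDB Add3=-1; issue ADD r3<-Add3 | r0:4,r1:-1,r2:Add1,r3:Add3,r4:7,r5:3
c8: CDB Add2=3 | r0:4,r1:-1,r2:Add1,r3:Add3,r4:7,r5:3
c9: CDB Add1=-4 | r0:4,r1:-1,r2:-4,r3:Add3,r4:7,r5:3

STATUS = VALUE -4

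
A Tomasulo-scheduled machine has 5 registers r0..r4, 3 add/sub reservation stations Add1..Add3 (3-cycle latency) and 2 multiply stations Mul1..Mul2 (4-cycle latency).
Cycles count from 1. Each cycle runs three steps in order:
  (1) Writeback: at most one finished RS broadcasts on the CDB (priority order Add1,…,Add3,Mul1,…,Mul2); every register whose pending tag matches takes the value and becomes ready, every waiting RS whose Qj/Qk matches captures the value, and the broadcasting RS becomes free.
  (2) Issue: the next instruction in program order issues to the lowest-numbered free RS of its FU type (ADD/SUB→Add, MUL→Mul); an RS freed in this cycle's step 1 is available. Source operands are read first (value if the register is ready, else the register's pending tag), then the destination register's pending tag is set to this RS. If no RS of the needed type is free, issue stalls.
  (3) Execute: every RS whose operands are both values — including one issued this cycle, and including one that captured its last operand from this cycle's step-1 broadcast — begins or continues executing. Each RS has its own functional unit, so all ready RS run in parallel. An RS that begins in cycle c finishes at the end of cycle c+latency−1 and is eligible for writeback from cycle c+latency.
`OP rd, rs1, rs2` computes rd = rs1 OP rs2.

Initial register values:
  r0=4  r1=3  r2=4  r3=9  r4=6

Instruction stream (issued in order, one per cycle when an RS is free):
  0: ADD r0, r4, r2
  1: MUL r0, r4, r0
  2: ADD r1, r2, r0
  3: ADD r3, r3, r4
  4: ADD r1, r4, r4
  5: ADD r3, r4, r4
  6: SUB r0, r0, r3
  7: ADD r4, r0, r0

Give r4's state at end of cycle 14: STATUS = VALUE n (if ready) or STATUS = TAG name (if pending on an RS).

cycle 1: issue ADD r0<-Add1 // r0:Add1,r1:3,r2:4,r3:9,r4:6
cycle 2: issue MUL r0<-Mul1 // r0:Mul1,r1:3,r2:4,r3:9,r4:6
cycle 3: issue ADD r1<-Add2 // r0:Mul1,r1:Add2,r2:4,r3:9,r4:6
cycle 4: CDB Add1=10; issue ADD r3<-Add1 // r0:Mul1,r1:Add2,r2:4,r3:Add1,r4:6
cycle 5: issue ADD r1<-Add3 // r0:Mul1,r1:Add3,r2:4,r3:Add1,r4:6
cycle 6: stall // r0:Mul1,r1:Add3,r2:4,r3:Add1,r4:6
cycle 7: CDB Add1=15; issue ADD r3<-Add1 // r0:Mul1,r1:Add3,r2:4,r3:Add1,r4:6
cycle 8: CDB Add3=12; issue SUB r0<-Add3 // r0:Add3,r1:12,r2:4,r3:Add1,r4:6
cycle 9: CDB Mul1=60; stall // r0:Add3,r1:12,r2:4,r3:Add1,r4:6
cycle 10: CDB Add1=12; issue ADD r4<-Add1 // r0:Add3,r1:12,r2:4,r3:12,r4:Add1
cycle 11: - // r0:Add3,r1:12,r2:4,r3:12,r4:Add1
cycle 12: CDB Add2=64 // r0:Add3,r1:12,r2:4,r3:12,r4:Add1
cycle 13: CDB Add3=48 // r0:48,r1:12,r2:4,r3:12,r4:Add1
cycle 14: - // r0:48,r1:12,r2:4,r3:12,r4:Add1

STATUS = TAG Add1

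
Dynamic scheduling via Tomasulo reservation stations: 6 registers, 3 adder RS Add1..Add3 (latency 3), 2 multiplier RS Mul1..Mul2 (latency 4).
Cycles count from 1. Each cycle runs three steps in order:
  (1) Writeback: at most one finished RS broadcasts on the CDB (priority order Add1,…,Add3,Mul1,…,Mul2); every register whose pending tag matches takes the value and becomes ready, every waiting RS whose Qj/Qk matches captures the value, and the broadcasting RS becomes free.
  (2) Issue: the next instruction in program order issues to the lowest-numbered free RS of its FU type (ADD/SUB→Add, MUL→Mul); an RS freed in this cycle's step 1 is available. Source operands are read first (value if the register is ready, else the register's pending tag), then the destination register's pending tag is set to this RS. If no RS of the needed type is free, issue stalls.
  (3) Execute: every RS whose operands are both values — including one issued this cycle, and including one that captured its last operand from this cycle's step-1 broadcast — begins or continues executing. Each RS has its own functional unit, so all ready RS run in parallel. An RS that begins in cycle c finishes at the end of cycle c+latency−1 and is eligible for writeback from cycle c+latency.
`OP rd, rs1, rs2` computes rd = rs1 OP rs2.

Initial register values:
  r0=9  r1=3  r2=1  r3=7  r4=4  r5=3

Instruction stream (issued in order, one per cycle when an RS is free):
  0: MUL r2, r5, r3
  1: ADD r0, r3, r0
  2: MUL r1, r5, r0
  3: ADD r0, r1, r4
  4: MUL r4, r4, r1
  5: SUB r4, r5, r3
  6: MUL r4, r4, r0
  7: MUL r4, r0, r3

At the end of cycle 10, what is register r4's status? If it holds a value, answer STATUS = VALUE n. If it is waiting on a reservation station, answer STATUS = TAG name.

STATUS = TAG Mul2

cycle 1: issue MUL r2<-Mul1 // r0:9,r1:3,r2:Mul1,r3:7,r4:4,r5:3
cycle 2: issue ADD r0<-Add1 // r0:Add1,r1:3,r2:Mul1,r3:7,r4:4,r5:3
cycle 3: issue MUL r1<-Mul2 // r0:Add1,r1:Mul2,r2:Mul1,r3:7,r4:4,r5:3
cycle 4: issue ADD r0<-Add2 // r0:Add2,r1:Mul2,r2:Mul1,r3:7,r4:4,r5:3
cycle 5: CDB Add1=16; stall // r0:Add2,r1:Mul2,r2:Mul1,r3:7,r4:4,r5:3
cycle 6: CDB Mul1=21; issue MUL r4<-Mul1 // r0:Add2,r1:Mul2,r2:21,r3:7,r4:Mul1,r5:3
cycle 7: issue SUB r4<-Add1 // r0:Add2,r1:Mul2,r2:21,r3:7,r4:Add1,r5:3
cycle 8: stall // r0:Add2,r1:Mul2,r2:21,r3:7,r4:Add1,r5:3
cycle 9: CDB Mul2=48; issue MUL r4<-Mul2 // r0:Add2,r1:48,r2:21,r3:7,r4:Mul2,r5:3
cycle 10: CDB Add1=-4; stall // r0:Add2,r1:48,r2:21,r3:7,r4:Mul2,r5:3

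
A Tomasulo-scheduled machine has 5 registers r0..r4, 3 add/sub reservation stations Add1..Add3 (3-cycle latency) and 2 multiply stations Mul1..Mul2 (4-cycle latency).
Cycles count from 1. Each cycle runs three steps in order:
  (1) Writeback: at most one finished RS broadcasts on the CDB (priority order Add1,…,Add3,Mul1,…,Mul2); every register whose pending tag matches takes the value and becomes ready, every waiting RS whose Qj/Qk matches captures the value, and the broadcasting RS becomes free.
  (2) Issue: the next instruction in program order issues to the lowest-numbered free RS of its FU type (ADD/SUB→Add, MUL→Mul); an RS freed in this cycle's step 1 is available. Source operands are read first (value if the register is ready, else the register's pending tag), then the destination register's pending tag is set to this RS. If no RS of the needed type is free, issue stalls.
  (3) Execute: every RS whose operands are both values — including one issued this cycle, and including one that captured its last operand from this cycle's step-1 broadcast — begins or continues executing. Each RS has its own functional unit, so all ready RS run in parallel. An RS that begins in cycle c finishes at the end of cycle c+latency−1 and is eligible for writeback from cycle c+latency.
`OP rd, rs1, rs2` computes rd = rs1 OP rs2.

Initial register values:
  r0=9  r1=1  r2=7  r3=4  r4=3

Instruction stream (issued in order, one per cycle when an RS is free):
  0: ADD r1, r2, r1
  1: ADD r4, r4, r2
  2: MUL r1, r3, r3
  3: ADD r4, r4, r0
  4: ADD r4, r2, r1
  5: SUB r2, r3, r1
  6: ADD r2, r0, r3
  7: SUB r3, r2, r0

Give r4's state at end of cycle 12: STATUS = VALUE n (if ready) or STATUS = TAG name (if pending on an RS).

c1: issue ADD r1<-Add1 | r0:9,r1:Add1,r2:7,r3:4,r4:3
c2: issue ADD r4<-Add2 | r0:9,r1:Add1,r2:7,r3:4,r4:Add2
c3: issue MUL r1<-Mul1 | r0:9,r1:Mul1,r2:7,r3:4,r4:Add2
c4: CDB Add1=8; issue ADD r4<-Add1 | r0:9,r1:Mul1,r2:7,r3:4,r4:Add1
c5: CDB Add2=10; issue ADD r4<-Add2 | r0:9,r1:Mul1,r2:7,r3:4,r4:Add2
c6: issue SUB r2<-Add3 | r0:9,r1:Mul1,r2:Add3,r3:4,r4:Add2
c7: CDB Mul1=16; stall | r0:9,r1:16,r2:Add3,r3:4,r4:Add2
c8: CDB Add1=19; issue ADD r2<-Add1 | r0:9,r1:16,r2:Add1,r3:4,r4:Add2
c9: stall | r0:9,r1:16,r2:Add1,r3:4,r4:Add2
c10: CDB Add2=23; issue SUB r3<-Add2 | r0:9,r1:16,r2:Add1,r3:Add2,r4:23
c11: CDB Add1=13 | r0:9,r1:16,r2:13,r3:Add2,r4:23
c12: CDB Add3=-12 | r0:9,r1:16,r2:13,r3:Add2,r4:23

STATUS = VALUE 23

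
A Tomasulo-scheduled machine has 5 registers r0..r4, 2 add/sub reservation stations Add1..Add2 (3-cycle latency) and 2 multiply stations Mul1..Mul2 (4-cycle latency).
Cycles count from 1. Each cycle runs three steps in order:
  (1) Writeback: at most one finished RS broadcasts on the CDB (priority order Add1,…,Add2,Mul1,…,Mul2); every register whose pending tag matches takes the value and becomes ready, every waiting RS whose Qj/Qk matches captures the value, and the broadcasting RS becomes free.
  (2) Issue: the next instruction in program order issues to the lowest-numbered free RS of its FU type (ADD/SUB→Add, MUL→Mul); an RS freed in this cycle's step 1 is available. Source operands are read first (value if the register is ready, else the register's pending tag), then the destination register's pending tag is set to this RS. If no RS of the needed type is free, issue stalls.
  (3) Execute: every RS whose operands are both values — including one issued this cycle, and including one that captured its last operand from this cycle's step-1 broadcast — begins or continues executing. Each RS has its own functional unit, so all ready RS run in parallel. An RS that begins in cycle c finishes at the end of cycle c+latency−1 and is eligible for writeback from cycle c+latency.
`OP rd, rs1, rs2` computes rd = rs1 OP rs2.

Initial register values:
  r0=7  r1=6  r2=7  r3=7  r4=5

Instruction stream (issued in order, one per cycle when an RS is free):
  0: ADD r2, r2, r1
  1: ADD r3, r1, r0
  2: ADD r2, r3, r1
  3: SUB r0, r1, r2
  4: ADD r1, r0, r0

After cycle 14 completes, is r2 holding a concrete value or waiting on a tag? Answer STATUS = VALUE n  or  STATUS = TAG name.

c1: issue ADD r2<-Add1 | r0:7,r1:6,r2:Add1,r3:7,r4:5
c2: issue ADD r3<-Add2 | r0:7,r1:6,r2:Add1,r3:Add2,r4:5
c3: stall | r0:7,r1:6,r2:Add1,r3:Add2,r4:5
c4: CDB Add1=13; issue ADD r2<-Add1 | r0:7,r1:6,r2:Add1,r3:Add2,r4:5
c5: CDB Add2=13; issue SUB r0<-Add2 | r0:Add2,r1:6,r2:Add1,r3:13,r4:5
c6: stall | r0:Add2,r1:6,r2:Add1,r3:13,r4:5
c7: stall | r0:Add2,r1:6,r2:Add1,r3:13,r4:5
c8: CDB Add1=19; issue ADD r1<-Add1 | r0:Add2,r1:Add1,r2:19,r3:13,r4:5
c9: - | r0:Add2,r1:Add1,r2:19,r3:13,r4:5
c10: - | r0:Add2,r1:Add1,r2:19,r3:13,r4:5
c11: CDB Add2=-13 | r0:-13,r1:Add1,r2:19,r3:13,r4:5
c12: - | r0:-13,r1:Add1,r2:19,r3:13,r4:5
c13: - | r0:-13,r1:Add1,r2:19,r3:13,r4:5
c14: CDB Add1=-26 | r0:-13,r1:-26,r2:19,r3:13,r4:5

STATUS = VALUE 19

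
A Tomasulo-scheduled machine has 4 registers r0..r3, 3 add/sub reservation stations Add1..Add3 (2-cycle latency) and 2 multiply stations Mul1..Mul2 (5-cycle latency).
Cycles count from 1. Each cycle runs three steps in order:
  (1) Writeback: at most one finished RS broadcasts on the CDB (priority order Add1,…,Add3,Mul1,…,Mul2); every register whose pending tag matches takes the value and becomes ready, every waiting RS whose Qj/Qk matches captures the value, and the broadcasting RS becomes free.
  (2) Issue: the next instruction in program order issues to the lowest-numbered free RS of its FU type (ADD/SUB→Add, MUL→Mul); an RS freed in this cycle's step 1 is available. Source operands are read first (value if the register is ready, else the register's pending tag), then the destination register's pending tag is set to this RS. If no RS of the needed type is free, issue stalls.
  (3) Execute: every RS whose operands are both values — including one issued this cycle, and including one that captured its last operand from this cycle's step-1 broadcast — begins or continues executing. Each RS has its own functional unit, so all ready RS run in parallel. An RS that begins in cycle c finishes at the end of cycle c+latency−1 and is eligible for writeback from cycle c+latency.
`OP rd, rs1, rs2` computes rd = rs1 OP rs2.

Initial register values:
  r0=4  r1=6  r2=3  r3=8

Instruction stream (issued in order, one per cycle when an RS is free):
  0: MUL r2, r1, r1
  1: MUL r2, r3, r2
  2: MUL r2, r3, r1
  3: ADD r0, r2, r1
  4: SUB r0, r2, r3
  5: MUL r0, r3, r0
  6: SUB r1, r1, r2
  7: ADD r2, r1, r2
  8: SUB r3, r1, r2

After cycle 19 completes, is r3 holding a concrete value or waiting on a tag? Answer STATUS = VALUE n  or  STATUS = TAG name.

STATUS = VALUE -48

c1: issue MUL r2<-Mul1 | r0:4,r1:6,r2:Mul1,r3:8
c2: issue MUL r2<-Mul2 | r0:4,r1:6,r2:Mul2,r3:8
c3: stall | r0:4,r1:6,r2:Mul2,r3:8
c4: stall | r0:4,r1:6,r2:Mul2,r3:8
c5: stall | r0:4,r1:6,r2:Mul2,r3:8
c6: CDB Mul1=36; issue MUL r2<-Mul1 | r0:4,r1:6,r2:Mul1,r3:8
c7: issue ADD r0<-Add1 | r0:Add1,r1:6,r2:Mul1,r3:8
c8: issue SUB r0<-Add2 | r0:Add2,r1:6,r2:Mul1,r3:8
c9: stall | r0:Add2,r1:6,r2:Mul1,r3:8
c10: stall | r0:Add2,r1:6,r2:Mul1,r3:8
c11: CDB Mul1=48; issue MUL r0<-Mul1 | r0:Mul1,r1:6,r2:48,r3:8
c12: CDB Mul2=288; issue SUB r1<-Add3 | r0:Mul1,r1:Add3,r2:48,r3:8
c13: CDB Add1=54; issue ADD r2<-Add1 | r0:Mul1,r1:Add3,r2:Add1,r3:8
c14: CDB Add2=40; issue SUB r3<-Add2 | r0:Mul1,r1:Add3,r2:Add1,r3:Add2
c15: CDB Add3=-42 | r0:Mul1,r1:-42,r2:Add1,r3:Add2
c16: - | r0:Mul1,r1:-42,r2:Add1,r3:Add2
c17: CDB Add1=6 | r0:Mul1,r1:-42,r2:6,r3:Add2
c18: - | r0:Mul1,r1:-42,r2:6,r3:Add2
c19: CDB Add2=-48 | r0:Mul1,r1:-42,r2:6,r3:-48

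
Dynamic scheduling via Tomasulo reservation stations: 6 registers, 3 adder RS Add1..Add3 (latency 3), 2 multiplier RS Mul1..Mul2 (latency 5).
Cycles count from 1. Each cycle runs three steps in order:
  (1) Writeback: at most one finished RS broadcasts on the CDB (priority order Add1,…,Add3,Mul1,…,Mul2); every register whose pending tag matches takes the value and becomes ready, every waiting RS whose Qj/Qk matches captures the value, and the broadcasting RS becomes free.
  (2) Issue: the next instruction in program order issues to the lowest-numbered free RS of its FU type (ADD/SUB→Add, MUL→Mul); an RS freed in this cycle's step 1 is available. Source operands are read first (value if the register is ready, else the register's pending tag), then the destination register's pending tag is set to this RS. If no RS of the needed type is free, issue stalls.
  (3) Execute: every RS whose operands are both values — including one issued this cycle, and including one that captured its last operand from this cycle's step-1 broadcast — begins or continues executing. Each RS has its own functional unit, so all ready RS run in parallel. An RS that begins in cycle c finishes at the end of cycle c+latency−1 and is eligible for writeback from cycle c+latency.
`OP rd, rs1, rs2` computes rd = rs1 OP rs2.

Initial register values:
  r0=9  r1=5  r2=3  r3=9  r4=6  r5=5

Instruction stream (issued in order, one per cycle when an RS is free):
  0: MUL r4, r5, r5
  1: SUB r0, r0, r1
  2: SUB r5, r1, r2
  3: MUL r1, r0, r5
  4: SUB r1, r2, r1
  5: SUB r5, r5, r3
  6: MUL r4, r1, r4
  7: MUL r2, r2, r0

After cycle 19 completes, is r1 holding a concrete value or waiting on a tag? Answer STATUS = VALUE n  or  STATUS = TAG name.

STATUS = VALUE -5

c1: issue MUL r4<-Mul1 | r0:9,r1:5,r2:3,r3:9,r4:Mul1,r5:5
c2: issue SUB r0<-Add1 | r0:Add1,r1:5,r2:3,r3:9,r4:Mul1,r5:5
c3: issue SUB r5<-Add2 | r0:Add1,r1:5,r2:3,r3:9,r4:Mul1,r5:Add2
c4: issue MUL r1<-Mul2 | r0:Add1,r1:Mul2,r2:3,r3:9,r4:Mul1,r5:Add2
c5: CDB Add1=4; issue SUB r1<-Add1 | r0:4,r1:Add1,r2:3,r3:9,r4:Mul1,r5:Add2
c6: CDB Add2=2; issue SUB r5<-Add2 | r0:4,r1:Add1,r2:3,r3:9,r4:Mul1,r5:Add2
c7: CDB Mul1=25; issue MUL r4<-Mul1 | r0:4,r1:Add1,r2:3,r3:9,r4:Mul1,r5:Add2
c8: stall | r0:4,r1:Add1,r2:3,r3:9,r4:Mul1,r5:Add2
c9: CDB Add2=-7; stall | r0:4,r1:Add1,r2:3,r3:9,r4:Mul1,r5:-7
c10: stall | r0:4,r1:Add1,r2:3,r3:9,r4:Mul1,r5:-7
c11: CDB Mul2=8; issue MUL r2<-Mul2 | r0:4,r1:Add1,r2:Mul2,r3:9,r4:Mul1,r5:-7
c12: - | r0:4,r1:Add1,r2:Mul2,r3:9,r4:Mul1,r5:-7
c13: - | r0:4,r1:Add1,r2:Mul2,r3:9,r4:Mul1,r5:-7
c14: CDB Add1=-5 | r0:4,r1:-5,r2:Mul2,r3:9,r4:Mul1,r5:-7
c15: - | r0:4,r1:-5,r2:Mul2,r3:9,r4:Mul1,r5:-7
c16: CDB Mul2=12 | r0:4,r1:-5,r2:12,r3:9,r4:Mul1,r5:-7
c17: - | r0:4,r1:-5,r2:12,r3:9,r4:Mul1,r5:-7
c18: - | r0:4,r1:-5,r2:12,r3:9,r4:Mul1,r5:-7
c19: CDB Mul1=-125 | r0:4,r1:-5,r2:12,r3:9,r4:-125,r5:-7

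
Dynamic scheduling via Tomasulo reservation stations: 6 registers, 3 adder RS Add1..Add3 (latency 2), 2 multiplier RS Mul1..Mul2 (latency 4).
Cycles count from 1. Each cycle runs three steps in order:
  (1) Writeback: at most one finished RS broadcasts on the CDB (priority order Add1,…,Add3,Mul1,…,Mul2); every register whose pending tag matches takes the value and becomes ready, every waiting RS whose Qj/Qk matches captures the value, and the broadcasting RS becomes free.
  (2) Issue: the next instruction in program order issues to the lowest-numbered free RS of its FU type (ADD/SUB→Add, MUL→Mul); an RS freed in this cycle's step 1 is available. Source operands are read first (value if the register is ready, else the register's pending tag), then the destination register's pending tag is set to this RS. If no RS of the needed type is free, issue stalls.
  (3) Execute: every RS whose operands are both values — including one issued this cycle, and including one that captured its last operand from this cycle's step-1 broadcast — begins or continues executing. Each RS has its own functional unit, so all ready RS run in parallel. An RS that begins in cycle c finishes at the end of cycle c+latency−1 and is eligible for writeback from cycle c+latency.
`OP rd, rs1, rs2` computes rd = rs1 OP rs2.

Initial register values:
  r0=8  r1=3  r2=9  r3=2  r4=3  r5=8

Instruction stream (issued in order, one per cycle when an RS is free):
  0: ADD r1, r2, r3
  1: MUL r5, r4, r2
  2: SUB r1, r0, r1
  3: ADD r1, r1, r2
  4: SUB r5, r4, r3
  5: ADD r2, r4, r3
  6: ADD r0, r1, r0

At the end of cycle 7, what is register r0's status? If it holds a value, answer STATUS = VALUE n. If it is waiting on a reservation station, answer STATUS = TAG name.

cycle 1: issue ADD r1<-Add1 // r0:8,r1:Add1,r2:9,r3:2,r4:3,r5:8
cycle 2: issue MUL r5<-Mul1 // r0:8,r1:Add1,r2:9,r3:2,r4:3,r5:Mul1
cycle 3: CDB Add1=11; issue SUB r1<-Add1 // r0:8,r1:Add1,r2:9,r3:2,r4:3,r5:Mul1
cycle 4: issue ADD r1<-Add2 // r0:8,r1:Add2,r2:9,r3:2,r4:3,r5:Mul1
cycle 5: CDB Add1=-3; issue SUB r5<-Add1 // r0:8,r1:Add2,r2:9,r3:2,r4:3,r5:Add1
cycle 6: CDB Mul1=27; issue ADD r2<-Add3 // r0:8,r1:Add2,r2:Add3,r3:2,r4:3,r5:Add1
cycle 7: CDB Add1=1; issue ADD r0<-Add1 // r0:Add1,r1:Add2,r2:Add3,r3:2,r4:3,r5:1

STATUS = TAG Add1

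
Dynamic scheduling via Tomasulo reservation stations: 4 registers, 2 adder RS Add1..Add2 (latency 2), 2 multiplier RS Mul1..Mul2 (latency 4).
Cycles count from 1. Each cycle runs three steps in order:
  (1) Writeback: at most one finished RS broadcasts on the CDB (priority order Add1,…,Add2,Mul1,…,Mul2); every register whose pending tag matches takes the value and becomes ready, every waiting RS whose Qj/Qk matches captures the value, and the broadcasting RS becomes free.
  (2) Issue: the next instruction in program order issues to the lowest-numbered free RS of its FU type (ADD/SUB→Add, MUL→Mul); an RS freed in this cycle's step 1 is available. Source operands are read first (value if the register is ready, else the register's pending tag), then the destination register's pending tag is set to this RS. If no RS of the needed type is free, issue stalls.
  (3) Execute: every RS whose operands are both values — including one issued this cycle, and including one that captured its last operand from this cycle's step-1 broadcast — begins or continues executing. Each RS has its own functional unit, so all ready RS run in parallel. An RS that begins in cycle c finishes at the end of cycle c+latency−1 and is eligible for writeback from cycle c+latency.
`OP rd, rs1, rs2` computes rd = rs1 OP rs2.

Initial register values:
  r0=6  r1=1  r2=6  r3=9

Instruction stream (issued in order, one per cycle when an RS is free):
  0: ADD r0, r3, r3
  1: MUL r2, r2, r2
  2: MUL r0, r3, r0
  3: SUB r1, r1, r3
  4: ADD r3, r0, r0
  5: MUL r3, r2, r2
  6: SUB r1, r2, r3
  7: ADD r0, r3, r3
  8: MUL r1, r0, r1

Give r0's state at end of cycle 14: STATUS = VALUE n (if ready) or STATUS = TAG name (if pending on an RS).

STATUS = VALUE 2592

  c1: issue ADD r0<-Add1  regs: r0:Add1,r1:1,r2:6,r3:9
  c2: issue MUL r2<-Mul1  regs: r0:Add1,r1:1,r2:Mul1,r3:9
  c3: CDB Add1=18; issue MUL r0<-Mul2  regs: r0:Mul2,r1:1,r2:Mul1,r3:9
  c4: issue SUB r1<-Add1  regs: r0:Mul2,r1:Add1,r2:Mul1,r3:9
  c5: issue ADD r3<-Add2  regs: r0:Mul2,r1:Add1,r2:Mul1,r3:Add2
  c6: CDB Add1=-8; stall  regs: r0:Mul2,r1:-8,r2:Mul1,r3:Add2
  c7: CDB Mul1=36; issue MUL r3<-Mul1  regs: r0:Mul2,r1:-8,r2:36,r3:Mul1
  c8: CDB Mul2=162; issue SUB r1<-Add1  regs: r0:162,r1:Add1,r2:36,r3:Mul1
  c9: stall  regs: r0:162,r1:Add1,r2:36,r3:Mul1
  c10: CDB Add2=324; issue ADD r0<-Add2  regs: r0:Add2,r1:Add1,r2:36,r3:Mul1
  c11: CDB Mul1=1296; issue MUL r1<-Mul1  regs: r0:Add2,r1:Mul1,r2:36,r3:1296
  c12: -  regs: r0:Add2,r1:Mul1,r2:36,r3:1296
  c13: CDB Add1=-1260  regs: r0:Add2,r1:Mul1,r2:36,r3:1296
  c14: CDB Add2=2592  regs: r0:2592,r1:Mul1,r2:36,r3:1296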